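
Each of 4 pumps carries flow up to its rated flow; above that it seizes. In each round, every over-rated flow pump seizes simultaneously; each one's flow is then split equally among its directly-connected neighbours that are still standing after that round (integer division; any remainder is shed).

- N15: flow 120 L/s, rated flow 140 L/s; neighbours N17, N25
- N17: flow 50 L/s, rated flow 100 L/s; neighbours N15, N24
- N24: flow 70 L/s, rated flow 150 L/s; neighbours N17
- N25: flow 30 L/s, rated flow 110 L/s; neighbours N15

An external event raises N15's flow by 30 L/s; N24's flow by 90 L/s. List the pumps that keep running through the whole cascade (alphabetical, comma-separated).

N25

Round 1 — N15 at 150 > 140; N24 at 160 > 150. N15, N24 seize.
  N15 sheds 150 L/s to N17, N25: 75 each.
    N17: 50+75 = 125 > 100
    N25: 30+75 = 105 ≤ 110
  N24 sheds 160 L/s to N17: 160 each.
    N17: 125+160 = 285 > 100
Round 2 — N17 seizes.
  N17 sheds 285 L/s: no online neighbours, lost.
No further seizures.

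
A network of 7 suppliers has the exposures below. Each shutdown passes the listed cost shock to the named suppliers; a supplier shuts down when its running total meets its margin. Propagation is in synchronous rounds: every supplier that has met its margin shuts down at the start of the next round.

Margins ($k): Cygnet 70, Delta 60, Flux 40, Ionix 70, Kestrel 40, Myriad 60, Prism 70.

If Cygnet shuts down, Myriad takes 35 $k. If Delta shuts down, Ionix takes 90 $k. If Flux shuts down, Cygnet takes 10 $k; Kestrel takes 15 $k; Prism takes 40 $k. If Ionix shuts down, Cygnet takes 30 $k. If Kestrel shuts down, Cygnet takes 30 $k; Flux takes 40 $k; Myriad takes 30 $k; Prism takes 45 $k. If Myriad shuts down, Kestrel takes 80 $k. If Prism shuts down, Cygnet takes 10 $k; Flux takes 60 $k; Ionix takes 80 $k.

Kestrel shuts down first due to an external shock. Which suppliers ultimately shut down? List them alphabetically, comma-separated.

Cygnet, Flux, Ionix, Kestrel, Myriad, Prism

Round 1 — Kestrel shuts down (initial).
  Cygnet: +30 → 30 < 70
  Flux: +40 → 40 ≥ 40
  Myriad: +30 → 30 < 60
  Prism: +45 → 45 < 70
Round 2 — Flux shuts down.
  Cygnet: +10 → 40 < 70
  Prism: +40 → 85 ≥ 70
Round 3 — Prism shuts down.
  Cygnet: +10 → 50 < 70
  Ionix: +80 → 80 ≥ 70
Round 4 — Ionix shuts down.
  Cygnet: +30 → 80 ≥ 70
Round 5 — Cygnet shuts down.
  Myriad: +35 → 65 ≥ 60
Round 6 — Myriad shuts down.
No further shutdowns.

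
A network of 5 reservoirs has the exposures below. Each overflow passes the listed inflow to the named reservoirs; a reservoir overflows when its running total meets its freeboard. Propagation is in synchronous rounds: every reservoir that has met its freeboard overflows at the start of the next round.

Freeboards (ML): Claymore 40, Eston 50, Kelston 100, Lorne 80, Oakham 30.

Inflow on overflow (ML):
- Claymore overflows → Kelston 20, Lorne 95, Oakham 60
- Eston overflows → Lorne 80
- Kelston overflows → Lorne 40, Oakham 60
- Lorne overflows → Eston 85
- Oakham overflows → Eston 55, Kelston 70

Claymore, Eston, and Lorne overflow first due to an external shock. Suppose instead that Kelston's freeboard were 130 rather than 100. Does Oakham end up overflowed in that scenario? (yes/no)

With Kelston's freeboard at 130:
Round 1 — Claymore, Eston, Lorne overflow (initial).
  Kelston: +20 → 20 < 130
  Oakham: +60 → 60 ≥ 30
Round 2 — Oakham overflows.
  Kelston: +70 → 90 < 130
No further overflows.

yes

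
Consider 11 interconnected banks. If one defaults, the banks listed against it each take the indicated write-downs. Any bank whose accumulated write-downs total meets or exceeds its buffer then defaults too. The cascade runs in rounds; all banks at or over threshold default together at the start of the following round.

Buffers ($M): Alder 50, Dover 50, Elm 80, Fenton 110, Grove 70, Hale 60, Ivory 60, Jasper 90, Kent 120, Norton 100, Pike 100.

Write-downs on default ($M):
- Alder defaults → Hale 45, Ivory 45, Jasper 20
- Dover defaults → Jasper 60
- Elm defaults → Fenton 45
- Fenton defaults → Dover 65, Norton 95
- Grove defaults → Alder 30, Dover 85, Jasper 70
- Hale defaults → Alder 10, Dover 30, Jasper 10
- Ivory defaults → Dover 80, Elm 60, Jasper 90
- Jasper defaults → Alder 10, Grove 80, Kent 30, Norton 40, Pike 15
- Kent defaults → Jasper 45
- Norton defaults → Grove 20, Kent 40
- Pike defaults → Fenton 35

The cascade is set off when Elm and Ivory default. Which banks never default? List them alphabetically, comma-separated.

Round 1 — Elm, Ivory default (initial).
  Dover: +80 → 80 ≥ 50
  Fenton: +45 → 45 < 110
  Jasper: +90 → 90 ≥ 90
Round 2 — Dover, Jasper default.
  Alder: +10 → 10 < 50
  Grove: +80 → 80 ≥ 70
  Kent: +30 → 30 < 120
  Norton: +40 → 40 < 100
  Pike: +15 → 15 < 100
Round 3 — Grove defaults.
  Alder: +30 → 40 < 50
No further defaults.

Alder, Fenton, Hale, Kent, Norton, Pike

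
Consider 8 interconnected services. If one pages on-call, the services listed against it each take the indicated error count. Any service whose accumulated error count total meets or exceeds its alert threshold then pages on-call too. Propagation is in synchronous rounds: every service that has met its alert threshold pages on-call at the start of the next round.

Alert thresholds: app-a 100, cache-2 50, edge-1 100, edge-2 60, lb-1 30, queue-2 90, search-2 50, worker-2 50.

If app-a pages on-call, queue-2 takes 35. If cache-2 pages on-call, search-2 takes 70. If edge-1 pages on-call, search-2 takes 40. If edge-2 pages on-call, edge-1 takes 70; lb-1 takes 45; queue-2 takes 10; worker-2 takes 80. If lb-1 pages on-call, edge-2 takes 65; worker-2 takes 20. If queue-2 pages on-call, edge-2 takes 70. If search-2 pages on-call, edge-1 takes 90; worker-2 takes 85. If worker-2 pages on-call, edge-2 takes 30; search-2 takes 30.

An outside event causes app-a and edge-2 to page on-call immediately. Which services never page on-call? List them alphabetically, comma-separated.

cache-2, edge-1, queue-2, search-2

Round 1 — app-a, edge-2 page on-call (initial).
  edge-1: +70 → 70 < 100
  lb-1: +45 → 45 ≥ 30
  queue-2: +35+10 → 45 < 90
  worker-2: +80 → 80 ≥ 50
Round 2 — lb-1, worker-2 page on-call.
  search-2: +30 → 30 < 50
No further pages.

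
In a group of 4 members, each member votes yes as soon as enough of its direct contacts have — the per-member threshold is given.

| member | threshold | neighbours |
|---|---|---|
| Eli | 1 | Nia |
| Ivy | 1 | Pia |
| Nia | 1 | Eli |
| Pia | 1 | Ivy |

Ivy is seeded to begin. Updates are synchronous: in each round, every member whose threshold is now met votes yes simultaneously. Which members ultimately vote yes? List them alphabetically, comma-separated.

Ivy, Pia

Round 1 — Ivy votes yes (initial).
Round 2 — checking thresholds:
  Pia: 1 of 1 neighbours ≥ 1, votes yes.
Round 3 — no new yes votes; cascade stops.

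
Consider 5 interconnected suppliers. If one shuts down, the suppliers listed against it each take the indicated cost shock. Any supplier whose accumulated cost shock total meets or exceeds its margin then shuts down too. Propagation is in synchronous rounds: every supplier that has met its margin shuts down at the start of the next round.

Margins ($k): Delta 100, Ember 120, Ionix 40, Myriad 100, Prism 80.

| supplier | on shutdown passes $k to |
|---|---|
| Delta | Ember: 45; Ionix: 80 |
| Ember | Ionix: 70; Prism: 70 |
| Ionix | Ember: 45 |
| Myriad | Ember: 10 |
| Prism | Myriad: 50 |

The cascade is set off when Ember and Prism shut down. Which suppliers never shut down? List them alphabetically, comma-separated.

Delta, Myriad

Round 1 — Ember, Prism shut down (initial).
  Ionix: +70 → 70 ≥ 40
  Myriad: +50 → 50 < 100
Round 2 — Ionix shuts down.
No further shutdowns.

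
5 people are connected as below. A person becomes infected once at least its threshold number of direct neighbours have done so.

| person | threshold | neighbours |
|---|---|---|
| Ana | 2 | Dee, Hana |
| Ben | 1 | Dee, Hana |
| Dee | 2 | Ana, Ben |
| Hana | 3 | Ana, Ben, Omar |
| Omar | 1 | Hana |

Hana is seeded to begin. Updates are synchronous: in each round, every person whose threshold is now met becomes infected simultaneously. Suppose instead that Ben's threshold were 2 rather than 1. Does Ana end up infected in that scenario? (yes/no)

With Ben's threshold at 2:
Round 1 — Hana becomes infected (initial).
Round 2 — checking thresholds:
  Ana: 1 of 2 neighbours < 2, below threshold.
  Ben: 1 of 2 neighbours < 2, below threshold.
  Omar: 1 of 1 neighbours ≥ 1, becomes infected.
Round 3 — no new infections; cascade stops.

no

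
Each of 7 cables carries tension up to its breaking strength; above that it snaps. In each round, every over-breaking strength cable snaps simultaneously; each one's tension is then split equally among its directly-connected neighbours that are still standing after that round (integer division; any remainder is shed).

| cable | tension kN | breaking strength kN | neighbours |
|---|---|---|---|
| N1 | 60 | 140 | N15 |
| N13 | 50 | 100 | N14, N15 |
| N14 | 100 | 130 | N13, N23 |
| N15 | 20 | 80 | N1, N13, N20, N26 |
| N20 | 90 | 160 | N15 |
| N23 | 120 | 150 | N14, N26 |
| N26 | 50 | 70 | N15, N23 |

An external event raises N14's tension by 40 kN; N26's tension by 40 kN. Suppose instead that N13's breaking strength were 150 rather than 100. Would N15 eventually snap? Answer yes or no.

With N13's breaking strength at 150:
Round 1 — N14 at 140 > 130; N26 at 90 > 70. N14, N26 snap.
  N14 sheds 140 kN to N13, N23: 70 each.
    N13: 50+70 = 120 ≤ 150
    N23: 120+70 = 190 > 150
  N26 sheds 90 kN to N15, N23: 45 each.
    N15: 20+45 = 65 ≤ 80
    N23: 190+45 = 235 > 150
Round 2 — N23 snaps.
  N23 sheds 235 kN: no online neighbours, lost.
No further breaks.

no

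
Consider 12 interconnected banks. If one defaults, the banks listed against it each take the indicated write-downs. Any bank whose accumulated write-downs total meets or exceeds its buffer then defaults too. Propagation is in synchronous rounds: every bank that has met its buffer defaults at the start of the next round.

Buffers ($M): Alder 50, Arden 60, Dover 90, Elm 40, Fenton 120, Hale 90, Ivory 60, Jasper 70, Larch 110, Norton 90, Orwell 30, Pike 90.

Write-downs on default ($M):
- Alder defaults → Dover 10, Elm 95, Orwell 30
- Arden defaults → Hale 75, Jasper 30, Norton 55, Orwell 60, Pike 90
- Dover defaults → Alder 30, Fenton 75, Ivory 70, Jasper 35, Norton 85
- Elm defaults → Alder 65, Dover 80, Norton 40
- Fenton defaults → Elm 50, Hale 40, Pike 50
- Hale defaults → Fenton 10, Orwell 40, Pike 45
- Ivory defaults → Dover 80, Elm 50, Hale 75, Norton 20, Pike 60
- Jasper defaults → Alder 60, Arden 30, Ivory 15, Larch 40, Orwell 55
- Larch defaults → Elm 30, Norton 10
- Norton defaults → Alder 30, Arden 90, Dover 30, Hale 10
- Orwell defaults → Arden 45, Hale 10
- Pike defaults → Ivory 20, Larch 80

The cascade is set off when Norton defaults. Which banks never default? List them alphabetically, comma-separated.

Alder, Dover, Elm, Fenton, Ivory, Jasper, Larch

Round 1 — Norton defaults (initial).
  Alder: +30 → 30 < 50
  Arden: +90 → 90 ≥ 60
  Dover: +30 → 30 < 90
  Hale: +10 → 10 < 90
Round 2 — Arden defaults.
  Hale: +75 → 85 < 90
  Jasper: +30 → 30 < 70
  Orwell: +60 → 60 ≥ 30
  Pike: +90 → 90 ≥ 90
Round 3 — Orwell, Pike default.
  Hale: +10 → 95 ≥ 90
  Ivory: +20 → 20 < 60
  Larch: +80 → 80 < 110
Round 4 — Hale defaults.
  Fenton: +10 → 10 < 120
No further defaults.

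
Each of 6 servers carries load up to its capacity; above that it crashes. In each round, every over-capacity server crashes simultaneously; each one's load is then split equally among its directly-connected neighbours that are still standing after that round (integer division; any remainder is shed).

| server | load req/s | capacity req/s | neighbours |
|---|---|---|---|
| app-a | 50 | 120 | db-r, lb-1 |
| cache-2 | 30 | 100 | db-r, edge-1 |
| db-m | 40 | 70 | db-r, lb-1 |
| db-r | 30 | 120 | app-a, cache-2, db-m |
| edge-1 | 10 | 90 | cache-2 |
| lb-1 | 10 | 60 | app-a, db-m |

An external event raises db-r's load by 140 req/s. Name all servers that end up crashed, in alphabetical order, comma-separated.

app-a, db-m, db-r, lb-1

Round 1 — db-r at 170 > 120. db-r crashes.
  db-r sheds 170 req/s to app-a, cache-2, db-m: 56 each (2 lost).
    app-a: 50+56 = 106 ≤ 120
    cache-2: 30+56 = 86 ≤ 100
    db-m: 40+56 = 96 > 70
Round 2 — db-m crashes.
  db-m sheds 96 req/s to lb-1: 96 each.
    lb-1: 10+96 = 106 > 60
Round 3 — lb-1 crashes.
  lb-1 sheds 106 req/s to app-a: 106 each.
    app-a: 106+106 = 212 > 120
Round 4 — app-a crashes.
  app-a sheds 212 req/s: no online neighbours, lost.
No further crashes.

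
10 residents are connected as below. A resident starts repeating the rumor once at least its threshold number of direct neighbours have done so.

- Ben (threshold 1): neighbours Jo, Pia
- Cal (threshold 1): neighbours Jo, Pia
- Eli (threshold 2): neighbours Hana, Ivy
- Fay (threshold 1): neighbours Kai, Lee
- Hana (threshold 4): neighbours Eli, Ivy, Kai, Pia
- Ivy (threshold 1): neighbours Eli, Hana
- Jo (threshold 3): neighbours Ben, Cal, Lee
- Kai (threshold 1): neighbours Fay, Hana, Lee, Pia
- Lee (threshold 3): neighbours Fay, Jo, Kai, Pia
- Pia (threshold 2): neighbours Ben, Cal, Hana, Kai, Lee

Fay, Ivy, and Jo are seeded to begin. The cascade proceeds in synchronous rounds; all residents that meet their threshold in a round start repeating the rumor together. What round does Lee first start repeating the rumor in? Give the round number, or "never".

3

Round 1 — Fay, Ivy, Jo start repeating the rumor (initial).
Round 2 — checking thresholds:
  Ben: 1 of 2 neighbours ≥ 1, starts repeating the rumor.
  Cal: 1 of 2 neighbours ≥ 1, starts repeating the rumor.
  Eli: 1 of 2 neighbours < 2, holds.
  Hana: 1 of 4 neighbours < 4, holds.
  Kai: 1 of 4 neighbours ≥ 1, starts repeating the rumor.
  Lee: 2 of 4 neighbours < 3, holds.
Round 3 — checking thresholds:
  Eli: 1 of 2 neighbours < 2, holds.
  Hana: 2 of 4 neighbours < 4, holds.
  Lee: 3 of 4 neighbours ≥ 3, starts repeating the rumor.
  Pia: 3 of 5 neighbours ≥ 2, starts repeating the rumor.
Round 4 — no new spreads; cascade stops.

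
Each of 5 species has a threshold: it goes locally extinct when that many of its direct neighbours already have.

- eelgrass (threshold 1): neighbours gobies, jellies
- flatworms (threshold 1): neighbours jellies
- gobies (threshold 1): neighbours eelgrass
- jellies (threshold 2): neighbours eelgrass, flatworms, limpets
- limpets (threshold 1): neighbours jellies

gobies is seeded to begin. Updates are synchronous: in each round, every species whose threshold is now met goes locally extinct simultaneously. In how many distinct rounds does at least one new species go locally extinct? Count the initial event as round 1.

2

Round 1 — gobies goes locally extinct (initial).
Round 2 — checking thresholds:
  eelgrass: 1 of 2 neighbours ≥ 1, goes locally extinct.
Round 3 — no new extinctions; cascade stops.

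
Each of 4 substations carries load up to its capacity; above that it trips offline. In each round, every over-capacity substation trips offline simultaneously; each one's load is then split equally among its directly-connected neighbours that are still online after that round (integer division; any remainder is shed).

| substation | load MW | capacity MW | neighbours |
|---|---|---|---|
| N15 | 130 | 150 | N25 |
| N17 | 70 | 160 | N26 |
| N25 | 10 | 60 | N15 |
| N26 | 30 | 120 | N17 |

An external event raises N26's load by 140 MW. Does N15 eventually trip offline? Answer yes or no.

no

Round 1 — N26 at 170 > 120. N26 trips offline.
  N26 sheds 170 MW to N17: 170 each.
    N17: 70+170 = 240 > 160
Round 2 — N17 trips offline.
  N17 sheds 240 MW: no online neighbours, lost.
No further trips.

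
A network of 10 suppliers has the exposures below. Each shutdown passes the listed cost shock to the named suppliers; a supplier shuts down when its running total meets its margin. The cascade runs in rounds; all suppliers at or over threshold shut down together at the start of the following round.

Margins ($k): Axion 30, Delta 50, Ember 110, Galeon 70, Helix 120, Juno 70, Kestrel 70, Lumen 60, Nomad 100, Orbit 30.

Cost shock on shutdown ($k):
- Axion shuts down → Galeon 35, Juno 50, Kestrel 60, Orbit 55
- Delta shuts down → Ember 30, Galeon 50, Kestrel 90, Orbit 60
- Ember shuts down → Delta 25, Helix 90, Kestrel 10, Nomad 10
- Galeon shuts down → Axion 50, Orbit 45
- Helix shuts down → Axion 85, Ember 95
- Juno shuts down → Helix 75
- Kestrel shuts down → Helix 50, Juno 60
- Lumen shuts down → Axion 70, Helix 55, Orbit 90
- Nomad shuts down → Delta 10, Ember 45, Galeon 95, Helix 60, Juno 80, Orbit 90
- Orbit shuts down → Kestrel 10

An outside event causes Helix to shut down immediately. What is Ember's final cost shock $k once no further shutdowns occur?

95

Round 1 — Helix shuts down (initial).
  Axion: +85 → 85 ≥ 30
  Ember: +95 → 95 < 110
Round 2 — Axion shuts down.
  Galeon: +35 → 35 < 70
  Juno: +50 → 50 < 70
  Kestrel: +60 → 60 < 70
  Orbit: +55 → 55 ≥ 30
Round 3 — Orbit shuts down.
  Kestrel: +10 → 70 ≥ 70
Round 4 — Kestrel shuts down.
  Juno: +60 → 110 ≥ 70
Round 5 — Juno shuts down.
No further shutdowns.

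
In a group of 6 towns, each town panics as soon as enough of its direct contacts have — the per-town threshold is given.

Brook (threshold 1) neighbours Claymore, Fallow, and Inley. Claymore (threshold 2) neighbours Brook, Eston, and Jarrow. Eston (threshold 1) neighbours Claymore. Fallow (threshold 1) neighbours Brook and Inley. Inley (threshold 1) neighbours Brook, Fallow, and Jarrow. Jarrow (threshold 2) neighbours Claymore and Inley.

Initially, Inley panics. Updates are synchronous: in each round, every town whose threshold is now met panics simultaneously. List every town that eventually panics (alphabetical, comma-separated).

Brook, Fallow, Inley

Round 1 — Inley panics (initial).
Round 2 — checking thresholds:
  Brook: 1 of 3 neighbours ≥ 1, panics.
  Fallow: 1 of 2 neighbours ≥ 1, panics.
  Jarrow: 1 of 2 neighbours < 2, holds.
Round 3 — no new panics; cascade stops.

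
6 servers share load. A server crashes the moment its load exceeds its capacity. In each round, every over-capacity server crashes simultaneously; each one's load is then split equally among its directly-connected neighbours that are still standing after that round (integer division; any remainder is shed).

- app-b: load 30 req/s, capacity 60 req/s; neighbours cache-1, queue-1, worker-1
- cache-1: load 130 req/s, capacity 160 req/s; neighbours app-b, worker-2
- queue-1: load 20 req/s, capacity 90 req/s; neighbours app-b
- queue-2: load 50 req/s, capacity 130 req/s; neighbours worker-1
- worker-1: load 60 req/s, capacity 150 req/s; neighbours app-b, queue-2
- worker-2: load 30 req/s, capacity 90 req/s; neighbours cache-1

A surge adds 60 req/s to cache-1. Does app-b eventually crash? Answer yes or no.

Round 1 — cache-1 at 190 > 160. cache-1 crashes.
  cache-1 sheds 190 req/s to app-b, worker-2: 95 each.
    app-b: 30+95 = 125 > 60
    worker-2: 30+95 = 125 > 90
Round 2 — app-b, worker-2 crash.
  app-b sheds 125 req/s to queue-1, worker-1: 62 each (1 lost).
    queue-1: 20+62 = 82 ≤ 90
    worker-1: 60+62 = 122 ≤ 150
  worker-2 sheds 125 req/s: no online neighbours, lost.
No further crashes.

yes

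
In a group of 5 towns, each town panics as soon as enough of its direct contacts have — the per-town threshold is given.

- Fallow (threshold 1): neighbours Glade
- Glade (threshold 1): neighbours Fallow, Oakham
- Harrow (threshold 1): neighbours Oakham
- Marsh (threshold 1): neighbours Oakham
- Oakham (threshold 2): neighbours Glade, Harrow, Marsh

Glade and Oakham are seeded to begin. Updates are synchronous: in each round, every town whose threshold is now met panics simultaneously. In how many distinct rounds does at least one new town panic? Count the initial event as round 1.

Round 1 — Glade, Oakham panic (initial).
Round 2 — checking thresholds:
  Fallow: 1 of 1 neighbours ≥ 1, panics.
  Harrow: 1 of 1 neighbours ≥ 1, panics.
  Marsh: 1 of 1 neighbours ≥ 1, panics.
Round 3 — no new panics; cascade stops.

2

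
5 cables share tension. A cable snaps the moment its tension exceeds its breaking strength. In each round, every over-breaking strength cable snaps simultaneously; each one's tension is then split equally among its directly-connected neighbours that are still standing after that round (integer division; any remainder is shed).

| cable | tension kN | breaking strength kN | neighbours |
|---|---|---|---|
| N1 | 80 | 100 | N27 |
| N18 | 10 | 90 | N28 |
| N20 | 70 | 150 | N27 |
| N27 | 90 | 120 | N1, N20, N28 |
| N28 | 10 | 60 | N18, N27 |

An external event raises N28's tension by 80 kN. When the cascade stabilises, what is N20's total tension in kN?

Round 1 — N28 at 90 > 60. N28 snaps.
  N28 sheds 90 kN to N18, N27: 45 each.
    N18: 10+45 = 55 ≤ 90
    N27: 90+45 = 135 > 120
Round 2 — N27 snaps.
  N27 sheds 135 kN to N1, N20: 67 each (1 lost).
    N1: 80+67 = 147 > 100
    N20: 70+67 = 137 ≤ 150
Round 3 — N1 snaps.
  N1 sheds 147 kN: no online neighbours, lost.
No further breaks.

137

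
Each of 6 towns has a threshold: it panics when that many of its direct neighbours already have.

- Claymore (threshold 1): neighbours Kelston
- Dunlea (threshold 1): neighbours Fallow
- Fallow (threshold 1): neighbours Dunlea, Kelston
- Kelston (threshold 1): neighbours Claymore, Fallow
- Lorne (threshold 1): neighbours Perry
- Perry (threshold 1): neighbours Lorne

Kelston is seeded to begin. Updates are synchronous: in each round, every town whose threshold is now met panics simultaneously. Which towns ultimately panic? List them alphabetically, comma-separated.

Claymore, Dunlea, Fallow, Kelston

Round 1 — Kelston panics (initial).
Round 2 — checking thresholds:
  Claymore: 1 of 1 neighbours ≥ 1, panics.
  Fallow: 1 of 2 neighbours ≥ 1, panics.
Round 3 — checking thresholds:
  Dunlea: 1 of 1 neighbours ≥ 1, panics.
Round 4 — no new panics; cascade stops.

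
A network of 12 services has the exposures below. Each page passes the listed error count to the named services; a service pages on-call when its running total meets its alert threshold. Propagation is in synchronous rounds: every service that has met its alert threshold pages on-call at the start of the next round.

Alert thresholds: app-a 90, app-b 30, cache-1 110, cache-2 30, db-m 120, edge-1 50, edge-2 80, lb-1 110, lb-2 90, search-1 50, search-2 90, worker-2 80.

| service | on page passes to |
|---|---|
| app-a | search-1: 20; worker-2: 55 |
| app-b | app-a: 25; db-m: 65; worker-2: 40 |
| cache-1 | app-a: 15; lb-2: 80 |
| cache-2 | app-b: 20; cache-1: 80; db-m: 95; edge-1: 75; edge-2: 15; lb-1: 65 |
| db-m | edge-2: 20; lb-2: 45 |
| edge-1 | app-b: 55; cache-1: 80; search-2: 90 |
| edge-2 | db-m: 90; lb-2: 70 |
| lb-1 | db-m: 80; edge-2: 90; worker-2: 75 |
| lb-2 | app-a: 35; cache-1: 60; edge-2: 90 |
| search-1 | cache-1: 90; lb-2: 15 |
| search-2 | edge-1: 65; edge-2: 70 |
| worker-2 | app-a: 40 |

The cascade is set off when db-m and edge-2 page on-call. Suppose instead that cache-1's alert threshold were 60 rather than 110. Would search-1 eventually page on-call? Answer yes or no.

With cache-1's alert threshold at 60:
Round 1 — db-m, edge-2 page on-call (initial).
  lb-2: +45+70 → 115 ≥ 90
Round 2 — lb-2 pages on-call.
  app-a: +35 → 35 < 90
  cache-1: +60 → 60 ≥ 60
Round 3 — cache-1 pages on-call.
  app-a: +15 → 50 < 90
No further pages.

no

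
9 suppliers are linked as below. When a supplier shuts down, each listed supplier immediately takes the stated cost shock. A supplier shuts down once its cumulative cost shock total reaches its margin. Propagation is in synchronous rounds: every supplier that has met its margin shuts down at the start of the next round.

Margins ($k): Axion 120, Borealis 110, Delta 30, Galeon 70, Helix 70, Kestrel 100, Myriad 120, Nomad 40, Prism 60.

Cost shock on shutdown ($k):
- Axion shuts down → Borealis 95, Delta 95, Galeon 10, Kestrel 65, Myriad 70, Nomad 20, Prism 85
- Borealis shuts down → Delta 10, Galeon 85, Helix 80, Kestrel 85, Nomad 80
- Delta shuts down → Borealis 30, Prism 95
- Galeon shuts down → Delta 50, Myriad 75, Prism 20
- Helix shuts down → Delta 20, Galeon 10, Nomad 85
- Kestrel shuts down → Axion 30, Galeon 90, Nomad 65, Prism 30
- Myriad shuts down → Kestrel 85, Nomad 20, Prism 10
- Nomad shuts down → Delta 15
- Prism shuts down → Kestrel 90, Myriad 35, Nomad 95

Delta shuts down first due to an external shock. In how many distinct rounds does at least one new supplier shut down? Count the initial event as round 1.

Round 1 — Delta shuts down (initial).
  Borealis: +30 → 30 < 110
  Prism: +95 → 95 ≥ 60
Round 2 — Prism shuts down.
  Kestrel: +90 → 90 < 100
  Myriad: +35 → 35 < 120
  Nomad: +95 → 95 ≥ 40
Round 3 — Nomad shuts down.
No further shutdowns.

3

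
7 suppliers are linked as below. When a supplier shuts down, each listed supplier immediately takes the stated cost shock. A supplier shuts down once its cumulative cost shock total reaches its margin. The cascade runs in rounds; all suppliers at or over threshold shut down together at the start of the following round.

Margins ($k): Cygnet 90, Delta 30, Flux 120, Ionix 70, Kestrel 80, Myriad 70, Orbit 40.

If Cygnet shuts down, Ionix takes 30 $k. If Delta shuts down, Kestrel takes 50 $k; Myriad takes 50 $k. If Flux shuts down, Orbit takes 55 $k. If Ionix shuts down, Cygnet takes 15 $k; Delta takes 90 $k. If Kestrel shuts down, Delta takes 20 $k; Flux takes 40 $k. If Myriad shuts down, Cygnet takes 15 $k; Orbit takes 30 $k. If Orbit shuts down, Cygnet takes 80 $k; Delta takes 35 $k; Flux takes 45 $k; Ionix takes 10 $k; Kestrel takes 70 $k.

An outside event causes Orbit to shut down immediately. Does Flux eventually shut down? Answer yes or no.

Round 1 — Orbit shuts down (initial).
  Cygnet: +80 → 80 < 90
  Delta: +35 → 35 ≥ 30
  Flux: +45 → 45 < 120
  Ionix: +10 → 10 < 70
  Kestrel: +70 → 70 < 80
Round 2 — Delta shuts down.
  Kestrel: +50 → 120 ≥ 80
  Myriad: +50 → 50 < 70
Round 3 — Kestrel shuts down.
  Flux: +40 → 85 < 120
No further shutdowns.

no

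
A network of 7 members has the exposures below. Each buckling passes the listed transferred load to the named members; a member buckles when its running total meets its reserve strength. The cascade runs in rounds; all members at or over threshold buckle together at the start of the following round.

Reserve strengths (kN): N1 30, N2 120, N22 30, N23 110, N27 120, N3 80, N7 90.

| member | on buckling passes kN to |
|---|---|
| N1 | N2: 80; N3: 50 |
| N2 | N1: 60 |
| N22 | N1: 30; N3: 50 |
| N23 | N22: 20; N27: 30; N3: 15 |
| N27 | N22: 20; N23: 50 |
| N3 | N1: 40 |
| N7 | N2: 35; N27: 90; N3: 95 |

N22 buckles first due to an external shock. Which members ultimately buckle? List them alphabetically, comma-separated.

Round 1 — N22 buckles (initial).
  N1: +30 → 30 ≥ 30
  N3: +50 → 50 < 80
Round 2 — N1 buckles.
  N2: +80 → 80 < 120
  N3: +50 → 100 ≥ 80
Round 3 — N3 buckles.
No further bucklings.

N1, N22, N3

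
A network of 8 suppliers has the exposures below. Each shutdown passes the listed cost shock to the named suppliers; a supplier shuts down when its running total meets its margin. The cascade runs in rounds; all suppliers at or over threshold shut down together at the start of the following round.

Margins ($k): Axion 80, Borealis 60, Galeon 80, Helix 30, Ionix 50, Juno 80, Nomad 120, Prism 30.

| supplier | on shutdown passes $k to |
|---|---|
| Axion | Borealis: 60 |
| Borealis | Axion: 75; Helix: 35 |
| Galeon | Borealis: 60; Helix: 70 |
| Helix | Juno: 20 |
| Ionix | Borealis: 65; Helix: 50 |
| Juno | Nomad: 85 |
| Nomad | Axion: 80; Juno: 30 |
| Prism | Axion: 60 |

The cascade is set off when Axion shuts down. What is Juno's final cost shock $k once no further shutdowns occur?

20

Round 1 — Axion shuts down (initial).
  Borealis: +60 → 60 ≥ 60
Round 2 — Borealis shuts down.
  Helix: +35 → 35 ≥ 30
Round 3 — Helix shuts down.
  Juno: +20 → 20 < 80
No further shutdowns.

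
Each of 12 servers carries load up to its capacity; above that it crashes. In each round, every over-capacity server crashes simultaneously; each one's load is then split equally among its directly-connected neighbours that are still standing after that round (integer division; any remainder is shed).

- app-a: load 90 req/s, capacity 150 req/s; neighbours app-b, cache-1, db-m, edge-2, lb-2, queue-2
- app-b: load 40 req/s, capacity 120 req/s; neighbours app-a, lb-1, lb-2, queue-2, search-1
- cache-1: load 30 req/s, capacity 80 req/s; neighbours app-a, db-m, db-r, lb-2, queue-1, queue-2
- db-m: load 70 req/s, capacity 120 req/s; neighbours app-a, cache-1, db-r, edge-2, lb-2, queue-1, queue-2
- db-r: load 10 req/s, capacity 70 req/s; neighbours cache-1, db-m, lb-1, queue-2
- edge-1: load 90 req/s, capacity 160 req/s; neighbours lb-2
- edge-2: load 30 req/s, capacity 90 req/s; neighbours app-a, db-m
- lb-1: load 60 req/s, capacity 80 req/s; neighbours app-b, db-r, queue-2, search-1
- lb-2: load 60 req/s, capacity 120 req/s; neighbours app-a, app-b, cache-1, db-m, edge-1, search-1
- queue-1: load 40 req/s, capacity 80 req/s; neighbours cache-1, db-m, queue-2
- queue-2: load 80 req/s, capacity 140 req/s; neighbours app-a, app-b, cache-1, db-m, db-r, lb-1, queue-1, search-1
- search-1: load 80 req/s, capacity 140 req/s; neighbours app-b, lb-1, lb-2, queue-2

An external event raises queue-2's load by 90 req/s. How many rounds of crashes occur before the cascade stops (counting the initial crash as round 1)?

2

Round 1 — queue-2 at 170 > 140. queue-2 crashes.
  queue-2 sheds 170 req/s to app-a, app-b, cache-1, db-m, db-r, lb-1, queue-1, search-1: 21 each (2 lost).
    app-a: 90+21 = 111 ≤ 150
    app-b: 40+21 = 61 ≤ 120
    cache-1: 30+21 = 51 ≤ 80
    db-m: 70+21 = 91 ≤ 120
    db-r: 10+21 = 31 ≤ 70
    lb-1: 60+21 = 81 > 80
    queue-1: 40+21 = 61 ≤ 80
    search-1: 80+21 = 101 ≤ 140
Round 2 — lb-1 crashes.
  lb-1 sheds 81 req/s to app-b, db-r, search-1: 27 each.
    app-b: 61+27 = 88 ≤ 120
    db-r: 31+27 = 58 ≤ 70
    search-1: 101+27 = 128 ≤ 140
No further crashes.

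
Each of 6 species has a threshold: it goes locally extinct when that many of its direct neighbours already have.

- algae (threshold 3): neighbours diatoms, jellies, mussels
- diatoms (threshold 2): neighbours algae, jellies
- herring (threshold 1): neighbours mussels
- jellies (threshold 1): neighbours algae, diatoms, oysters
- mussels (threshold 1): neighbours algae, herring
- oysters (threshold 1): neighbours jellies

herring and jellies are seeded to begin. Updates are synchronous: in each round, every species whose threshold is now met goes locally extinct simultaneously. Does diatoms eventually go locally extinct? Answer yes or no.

Round 1 — herring, jellies go locally extinct (initial).
Round 2 — checking thresholds:
  algae: 1 of 3 neighbours < 3, holds.
  diatoms: 1 of 2 neighbours < 2, holds.
  mussels: 1 of 2 neighbours ≥ 1, goes locally extinct.
  oysters: 1 of 1 neighbours ≥ 1, goes locally extinct.
Round 3 — no new extinctions; cascade stops.

no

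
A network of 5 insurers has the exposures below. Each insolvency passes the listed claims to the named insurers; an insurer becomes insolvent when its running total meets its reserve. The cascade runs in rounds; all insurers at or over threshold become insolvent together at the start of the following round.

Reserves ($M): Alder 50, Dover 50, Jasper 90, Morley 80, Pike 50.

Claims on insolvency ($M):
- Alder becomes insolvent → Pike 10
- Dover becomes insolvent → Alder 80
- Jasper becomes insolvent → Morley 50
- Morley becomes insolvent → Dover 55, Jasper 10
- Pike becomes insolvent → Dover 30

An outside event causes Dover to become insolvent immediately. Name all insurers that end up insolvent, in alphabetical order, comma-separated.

Alder, Dover

Round 1 — Dover becomes insolvent (initial).
  Alder: +80 → 80 ≥ 50
Round 2 — Alder becomes insolvent.
  Pike: +10 → 10 < 50
No further insolvencies.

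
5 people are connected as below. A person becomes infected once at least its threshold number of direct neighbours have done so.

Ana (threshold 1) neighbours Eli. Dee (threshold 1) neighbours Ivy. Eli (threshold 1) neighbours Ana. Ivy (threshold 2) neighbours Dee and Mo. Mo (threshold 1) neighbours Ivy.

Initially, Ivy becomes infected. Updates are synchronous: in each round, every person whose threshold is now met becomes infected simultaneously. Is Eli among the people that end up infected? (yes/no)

no

Round 1 — Ivy becomes infected (initial).
Round 2 — checking thresholds:
  Dee: 1 of 1 neighbours ≥ 1, becomes infected.
  Mo: 1 of 1 neighbours ≥ 1, becomes infected.
Round 3 — no new infections; cascade stops.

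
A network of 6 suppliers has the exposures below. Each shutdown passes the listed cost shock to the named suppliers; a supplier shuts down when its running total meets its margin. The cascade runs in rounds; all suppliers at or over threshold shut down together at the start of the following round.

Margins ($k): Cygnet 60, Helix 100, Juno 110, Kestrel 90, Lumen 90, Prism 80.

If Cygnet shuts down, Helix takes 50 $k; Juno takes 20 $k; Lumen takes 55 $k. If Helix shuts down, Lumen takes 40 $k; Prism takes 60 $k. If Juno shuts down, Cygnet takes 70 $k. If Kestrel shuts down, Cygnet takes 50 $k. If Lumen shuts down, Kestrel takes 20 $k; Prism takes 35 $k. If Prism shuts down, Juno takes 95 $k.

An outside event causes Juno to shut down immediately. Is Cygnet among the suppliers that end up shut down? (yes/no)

yes

Round 1 — Juno shuts down (initial).
  Cygnet: +70 → 70 ≥ 60
Round 2 — Cygnet shuts down.
  Helix: +50 → 50 < 100
  Lumen: +55 → 55 < 90
No further shutdowns.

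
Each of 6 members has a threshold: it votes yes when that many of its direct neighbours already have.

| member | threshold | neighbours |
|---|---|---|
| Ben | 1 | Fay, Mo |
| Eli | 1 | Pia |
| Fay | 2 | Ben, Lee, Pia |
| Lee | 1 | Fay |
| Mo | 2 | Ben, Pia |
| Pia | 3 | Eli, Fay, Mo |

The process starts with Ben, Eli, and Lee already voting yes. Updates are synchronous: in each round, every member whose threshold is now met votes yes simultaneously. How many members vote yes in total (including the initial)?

Round 1 — Ben, Eli, Lee vote yes (initial).
Round 2 — checking thresholds:
  Fay: 2 of 3 neighbours ≥ 2, votes yes.
  Mo: 1 of 2 neighbours < 2, holds.
  Pia: 1 of 3 neighbours < 3, holds.
Round 3 — no new yes votes; cascade stops.

4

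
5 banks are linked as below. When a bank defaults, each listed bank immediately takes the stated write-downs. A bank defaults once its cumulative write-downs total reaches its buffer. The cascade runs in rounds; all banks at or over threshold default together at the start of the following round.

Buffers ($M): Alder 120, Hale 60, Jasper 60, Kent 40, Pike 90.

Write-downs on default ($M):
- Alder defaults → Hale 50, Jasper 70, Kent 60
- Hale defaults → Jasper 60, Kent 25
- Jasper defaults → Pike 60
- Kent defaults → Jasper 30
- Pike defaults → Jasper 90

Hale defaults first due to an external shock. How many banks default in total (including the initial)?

2

Round 1 — Hale defaults (initial).
  Jasper: +60 → 60 ≥ 60
  Kent: +25 → 25 < 40
Round 2 — Jasper defaults.
  Pike: +60 → 60 < 90
No further defaults.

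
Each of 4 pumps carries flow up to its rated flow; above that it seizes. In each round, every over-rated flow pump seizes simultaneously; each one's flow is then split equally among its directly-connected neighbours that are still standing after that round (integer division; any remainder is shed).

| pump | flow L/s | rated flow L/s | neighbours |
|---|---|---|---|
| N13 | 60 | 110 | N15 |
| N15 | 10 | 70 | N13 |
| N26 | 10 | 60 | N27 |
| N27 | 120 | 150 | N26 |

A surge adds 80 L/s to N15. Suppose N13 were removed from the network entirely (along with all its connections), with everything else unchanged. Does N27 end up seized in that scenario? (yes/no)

no

With N13 removed:
Round 1 — N15 at 90 > 70. N15 seizes.
  N15 sheds 90 L/s: no online neighbours, lost.
No further seizures.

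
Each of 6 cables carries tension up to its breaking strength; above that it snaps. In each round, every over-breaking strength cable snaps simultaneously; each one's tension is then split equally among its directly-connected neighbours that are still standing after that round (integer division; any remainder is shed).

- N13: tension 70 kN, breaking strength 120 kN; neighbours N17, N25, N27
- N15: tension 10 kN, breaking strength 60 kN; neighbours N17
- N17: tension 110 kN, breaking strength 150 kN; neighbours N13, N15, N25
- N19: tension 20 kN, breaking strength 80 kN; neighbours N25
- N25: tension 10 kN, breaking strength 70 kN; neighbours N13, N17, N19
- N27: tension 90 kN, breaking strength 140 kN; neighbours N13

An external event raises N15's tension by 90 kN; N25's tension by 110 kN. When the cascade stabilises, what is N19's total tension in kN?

Round 1 — N15 at 100 > 60; N25 at 120 > 70. N15, N25 snap.
  N15 sheds 100 kN to N17: 100 each.
    N17: 110+100 = 210 > 150
  N25 sheds 120 kN to N13, N17, N19: 40 each.
    N13: 70+40 = 110 ≤ 120
    N17: 210+40 = 250 > 150
    N19: 20+40 = 60 ≤ 80
Round 2 — N17 snaps.
  N17 sheds 250 kN to N13: 250 each.
    N13: 110+250 = 360 > 120
Round 3 — N13 snaps.
  N13 sheds 360 kN to N27: 360 each.
    N27: 90+360 = 450 > 140
Round 4 — N27 snaps.
  N27 sheds 450 kN: no online neighbours, lost.
No further breaks.

60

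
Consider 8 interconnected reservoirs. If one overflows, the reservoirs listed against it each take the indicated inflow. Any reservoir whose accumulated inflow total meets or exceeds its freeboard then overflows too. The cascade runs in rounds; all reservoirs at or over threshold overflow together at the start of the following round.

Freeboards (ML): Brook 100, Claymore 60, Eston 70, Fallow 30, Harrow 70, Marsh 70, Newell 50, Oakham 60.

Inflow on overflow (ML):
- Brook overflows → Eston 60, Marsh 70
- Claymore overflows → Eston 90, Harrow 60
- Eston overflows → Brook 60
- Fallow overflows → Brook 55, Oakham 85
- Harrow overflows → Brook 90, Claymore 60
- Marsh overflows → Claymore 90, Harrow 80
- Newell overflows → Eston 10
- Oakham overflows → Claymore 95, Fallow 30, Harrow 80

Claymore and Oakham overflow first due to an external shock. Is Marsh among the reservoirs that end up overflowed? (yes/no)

Round 1 — Claymore, Oakham overflow (initial).
  Eston: +90 → 90 ≥ 70
  Fallow: +30 → 30 ≥ 30
  Harrow: +60+80 → 140 ≥ 70
Round 2 — Eston, Fallow, Harrow overflow.
  Brook: +60+55+90 → 205 ≥ 100
Round 3 — Brook overflows.
  Marsh: +70 → 70 ≥ 70
Round 4 — Marsh overflows.
No further overflows.

yes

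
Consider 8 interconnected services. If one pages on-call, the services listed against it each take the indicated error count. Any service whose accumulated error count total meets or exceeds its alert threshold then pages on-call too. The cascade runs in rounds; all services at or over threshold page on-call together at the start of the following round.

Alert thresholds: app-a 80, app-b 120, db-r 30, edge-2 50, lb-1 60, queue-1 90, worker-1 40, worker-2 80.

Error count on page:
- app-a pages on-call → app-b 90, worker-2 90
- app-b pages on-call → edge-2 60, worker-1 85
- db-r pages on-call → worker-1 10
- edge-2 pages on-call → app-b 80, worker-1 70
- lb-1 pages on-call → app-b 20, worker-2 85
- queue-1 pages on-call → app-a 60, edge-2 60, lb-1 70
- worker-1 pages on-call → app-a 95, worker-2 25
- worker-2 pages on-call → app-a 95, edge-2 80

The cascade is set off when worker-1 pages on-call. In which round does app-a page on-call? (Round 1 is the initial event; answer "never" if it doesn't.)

Round 1 — worker-1 pages on-call (initial).
  app-a: +95 → 95 ≥ 80
  worker-2: +25 → 25 < 80
Round 2 — app-a pages on-call.
  app-b: +90 → 90 < 120
  worker-2: +90 → 115 ≥ 80
Round 3 — worker-2 pages on-call.
  edge-2: +80 → 80 ≥ 50
Round 4 — edge-2 pages on-call.
  app-b: +80 → 170 ≥ 120
Round 5 — app-b pages on-call.
No further pages.

2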